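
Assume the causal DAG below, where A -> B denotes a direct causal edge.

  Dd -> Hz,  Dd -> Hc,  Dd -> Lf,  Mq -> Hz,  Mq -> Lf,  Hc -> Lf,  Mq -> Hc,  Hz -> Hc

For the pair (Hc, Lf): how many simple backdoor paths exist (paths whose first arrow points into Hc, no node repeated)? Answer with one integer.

A backdoor path from Hc to Lf is any simple undirected path whose first edge points into Hc (i.e. leaves Hc via a parent).
Parents of Hc: {Dd, Hz, Mq}.
Enumerating:
  P1: Hc <- Mq -> Hz <- Dd -> Lf
  P2: Hc <- Mq -> Lf
  P3: Hc <- Dd -> Hz <- Mq -> Lf
  P4: Hc <- Dd -> Lf
  P5: Hc <- Hz <- Mq -> Lf
  P6: Hc <- Hz <- Dd -> Lf
That exhausts the simple backdoor paths. Count: 6.

6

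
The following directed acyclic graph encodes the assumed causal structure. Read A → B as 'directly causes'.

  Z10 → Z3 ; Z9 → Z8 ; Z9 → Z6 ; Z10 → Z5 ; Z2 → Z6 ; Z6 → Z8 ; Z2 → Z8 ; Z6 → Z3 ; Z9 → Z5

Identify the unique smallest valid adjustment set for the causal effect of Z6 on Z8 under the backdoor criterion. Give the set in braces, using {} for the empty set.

Variables eligible for adjustment (non-descendants of Z6, excluding Z6 and Z8): {Z10, Z2, Z5, Z9}.
Backdoor paths from Z6 to Z8:
  P1: Z6 <- Z2 -> Z8
  P2: Z6 <- Z9 -> Z8
The empty set is not sufficient: P1 (Z6 <- Z2 -> Z8) has no collider blocking it and no conditioned non-collider, so it is open.
Try {Z2, Z9}:
  P1: blocked at fork node Z2 ∈ conditioning set.
  P2: blocked at fork node Z9 ∈ conditioning set.
{Z2, Z9} contains no descendant of Z6 and blocks every backdoor path.
Every element of {Z2, Z9} is needed (dropping Z2 leaves P1 open; dropping Z9 leaves P2 open), so no proper subset is valid.
Among all size-2 subsets of the eligible variables, only {Z2, Z9} blocks every backdoor path, so it is the unique smallest valid adjustment set.

{Z2, Z9}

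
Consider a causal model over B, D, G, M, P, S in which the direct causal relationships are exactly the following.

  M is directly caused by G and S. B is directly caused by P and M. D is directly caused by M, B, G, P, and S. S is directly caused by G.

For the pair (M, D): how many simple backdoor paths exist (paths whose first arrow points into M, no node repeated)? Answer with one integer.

A backdoor path from M to D is any simple undirected path whose first edge points into M (i.e. leaves M via a parent).
Parents of M: {G, S}.
Enumerating:
  P1: M <- G -> S -> D
  P2: M <- G -> D
  P3: M <- S <- G -> D
  P4: M <- S -> D
That exhausts the simple backdoor paths. Count: 4.

4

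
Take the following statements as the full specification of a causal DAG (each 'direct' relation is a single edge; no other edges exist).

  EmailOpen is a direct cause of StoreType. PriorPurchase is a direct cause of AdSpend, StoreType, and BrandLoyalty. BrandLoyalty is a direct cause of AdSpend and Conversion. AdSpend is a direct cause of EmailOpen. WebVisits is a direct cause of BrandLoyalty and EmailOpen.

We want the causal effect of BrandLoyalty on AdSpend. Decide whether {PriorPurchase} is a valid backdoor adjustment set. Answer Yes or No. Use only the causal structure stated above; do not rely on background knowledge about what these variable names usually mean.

Backdoor paths from BrandLoyalty to AdSpend (paths whose first edge points into BrandLoyalty):
  P1: BrandLoyalty <- PriorPurchase -> AdSpend
  P2: BrandLoyalty <- PriorPurchase -> StoreType <- EmailOpen <- AdSpend
  P3: BrandLoyalty <- WebVisits -> EmailOpen <- AdSpend
  P4: BrandLoyalty <- WebVisits -> EmailOpen -> StoreType <- PriorPurchase -> AdSpend
Condition 1 (no descendant of BrandLoyalty in the set): holds — descendants of BrandLoyalty are {AdSpend, Conversion, EmailOpen, StoreType}; none are in {PriorPurchase}.
Condition 2 (every backdoor path blocked by {PriorPurchase}):
  P1: blocked at fork node PriorPurchase ∈ conditioning set.
  P2: blocked at fork node PriorPurchase ∈ conditioning set.
  P3: blocked at collider EmailOpen (neither it nor any descendant is in the conditioning set).
  P4: blocked at collider StoreType (neither it nor any descendant is in the conditioning set).
{PriorPurchase} satisfies the backdoor criterion.

Yes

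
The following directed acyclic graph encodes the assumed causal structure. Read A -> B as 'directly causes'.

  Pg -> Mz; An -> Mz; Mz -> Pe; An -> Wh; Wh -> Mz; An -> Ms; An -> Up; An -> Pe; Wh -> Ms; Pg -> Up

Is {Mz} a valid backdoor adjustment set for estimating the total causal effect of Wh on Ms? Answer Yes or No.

Backdoor paths from Wh to Ms (paths whose first edge points into Wh):
  P1: Wh <- An -> Ms
Condition 1 (no descendant of Wh in the set): FAILS — Mz is a descendant of Wh.
Condition 2 (every backdoor path blocked by {Mz}):
  P1: open — no interior node is in the conditioning set.
{Mz} does not satisfy the backdoor criterion.

No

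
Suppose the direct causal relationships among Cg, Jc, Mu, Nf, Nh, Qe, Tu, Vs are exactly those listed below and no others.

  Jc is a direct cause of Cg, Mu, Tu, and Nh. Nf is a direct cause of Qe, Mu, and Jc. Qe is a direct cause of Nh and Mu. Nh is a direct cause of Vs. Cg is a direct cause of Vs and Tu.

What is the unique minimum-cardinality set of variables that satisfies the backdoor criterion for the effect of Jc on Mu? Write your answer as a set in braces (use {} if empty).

Variables eligible for adjustment (non-descendants of Jc, excluding Jc and Mu): {Nf, Qe}.
Backdoor paths from Jc to Mu:
  P1: Jc <- Nf -> Qe -> Mu
  P2: Jc <- Nf -> Mu
The empty set is not sufficient: P1 (Jc <- Nf -> Qe -> Mu) has no collider blocking it and no conditioned non-collider, so it is open.
Try {Nf}:
  P1: blocked at fork node Nf ∈ conditioning set.
  P2: blocked at fork node Nf ∈ conditioning set.
{Nf} contains no descendant of Jc and blocks every backdoor path.
No other singleton works — e.g. {Qe} leaves P2 open — so {Nf} is the unique smallest valid adjustment set.

{Nf}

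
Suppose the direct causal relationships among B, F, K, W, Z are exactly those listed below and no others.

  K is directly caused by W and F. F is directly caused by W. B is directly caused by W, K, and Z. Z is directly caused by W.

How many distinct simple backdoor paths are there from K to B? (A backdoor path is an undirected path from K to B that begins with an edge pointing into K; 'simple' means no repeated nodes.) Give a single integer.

A backdoor path from K to B is any simple undirected path whose first edge points into K (i.e. leaves K via a parent).
Parents of K: {F, W}.
Enumerating:
  P1: K <- W -> Z -> B
  P2: K <- W -> B
  P3: K <- F <- W -> Z -> B
  P4: K <- F <- W -> B
That exhausts the simple backdoor paths. Count: 4.

4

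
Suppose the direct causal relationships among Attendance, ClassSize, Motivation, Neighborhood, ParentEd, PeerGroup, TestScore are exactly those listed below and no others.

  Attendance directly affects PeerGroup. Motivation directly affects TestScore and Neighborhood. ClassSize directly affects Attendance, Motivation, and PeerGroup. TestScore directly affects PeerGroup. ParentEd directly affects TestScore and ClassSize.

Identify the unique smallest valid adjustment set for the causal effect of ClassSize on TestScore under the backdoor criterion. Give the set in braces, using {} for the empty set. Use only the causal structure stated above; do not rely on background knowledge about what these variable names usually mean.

{ParentEd}

Variables eligible for adjustment (non-descendants of ClassSize, excluding ClassSize and TestScore): {ParentEd}.
Backdoor paths from ClassSize to TestScore:
  P1: ClassSize <- ParentEd -> TestScore
The empty set is not sufficient: P1 (ClassSize <- ParentEd -> TestScore) has no collider blocking it and no conditioned non-collider, so it is open.
Try {ParentEd}:
  P1: blocked at fork node ParentEd ∈ conditioning set.
{ParentEd} contains no descendant of ClassSize and blocks every backdoor path.
{ParentEd} is the unique smallest valid adjustment set.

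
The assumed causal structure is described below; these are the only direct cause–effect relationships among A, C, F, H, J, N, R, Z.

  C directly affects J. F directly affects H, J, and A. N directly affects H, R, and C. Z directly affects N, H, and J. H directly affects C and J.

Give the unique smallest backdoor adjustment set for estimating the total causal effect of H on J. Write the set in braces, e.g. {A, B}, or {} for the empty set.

{F, N, Z}

Variables eligible for adjustment (non-descendants of H, excluding H and J): {A, F, N, R, Z}.
Backdoor paths from H to J:
  P1: H <- F -> J
  P2: H <- Z -> N -> C -> J
  P3: H <- Z -> J
  P4: H <- N <- Z -> J
  P5: H <- N -> C -> J
The empty set is not sufficient: P1 (H <- F -> J) has no collider blocking it and no conditioned non-collider, so it is open.
Try {F, N, Z}:
  P1: blocked at fork node F ∈ conditioning set.
  P2: blocked at fork node Z ∈ conditioning set.
  P3: blocked at fork node Z ∈ conditioning set.
  P4: blocked at chain node N ∈ conditioning set.
  P5: blocked at fork node N ∈ conditioning set.
{F, N, Z} contains no descendant of H and blocks every backdoor path.
Every element of {F, N, Z} is needed (dropping F leaves P1 open; dropping N leaves P5 open; dropping Z leaves P3 open), so no proper subset is valid.
Among all size-3 subsets of the eligible variables, only {F, N, Z} blocks every backdoor path, so it is the unique smallest valid adjustment set.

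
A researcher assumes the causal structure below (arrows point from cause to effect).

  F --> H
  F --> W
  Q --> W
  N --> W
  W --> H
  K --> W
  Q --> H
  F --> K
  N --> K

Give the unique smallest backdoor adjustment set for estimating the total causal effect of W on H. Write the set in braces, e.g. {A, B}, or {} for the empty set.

Variables eligible for adjustment (non-descendants of W, excluding W and H): {F, K, N, Q}.
Backdoor paths from W to H:
  P1: W <- F -> H
  P2: W <- N -> K <- F -> H
  P3: W <- Q -> H
  P4: W <- K <- F -> H
The empty set is not sufficient: P1 (W <- F -> H) has no collider blocking it and no conditioned non-collider, so it is open.
Try {F, Q}:
  P1: blocked at fork node F ∈ conditioning set.
  P2: blocked at collider K (neither it nor any descendant is in the conditioning set).
  P3: blocked at fork node Q ∈ conditioning set.
  P4: blocked at fork node F ∈ conditioning set.
{F, Q} contains no descendant of W and blocks every backdoor path.
Every element of {F, Q} is needed (dropping F leaves P1 open; dropping Q leaves P3 open), so no proper subset is valid.
Among all size-2 subsets of the eligible variables, only {F, Q} blocks every backdoor path, so it is the unique smallest valid adjustment set.

{F, Q}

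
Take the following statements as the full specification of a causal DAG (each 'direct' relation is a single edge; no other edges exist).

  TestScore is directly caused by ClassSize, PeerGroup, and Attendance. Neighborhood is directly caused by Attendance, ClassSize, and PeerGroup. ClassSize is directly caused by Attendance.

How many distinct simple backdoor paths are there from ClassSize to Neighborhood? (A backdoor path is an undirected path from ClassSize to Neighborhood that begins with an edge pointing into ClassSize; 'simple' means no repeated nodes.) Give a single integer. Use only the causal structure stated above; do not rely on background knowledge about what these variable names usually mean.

A backdoor path from ClassSize to Neighborhood is any simple undirected path whose first edge points into ClassSize (i.e. leaves ClassSize via a parent).
Parents of ClassSize: {Attendance}.
Enumerating:
  P1: ClassSize <- Attendance -> TestScore <- PeerGroup -> Neighborhood
  P2: ClassSize <- Attendance -> Neighborhood
That exhausts the simple backdoor paths. Count: 2.

2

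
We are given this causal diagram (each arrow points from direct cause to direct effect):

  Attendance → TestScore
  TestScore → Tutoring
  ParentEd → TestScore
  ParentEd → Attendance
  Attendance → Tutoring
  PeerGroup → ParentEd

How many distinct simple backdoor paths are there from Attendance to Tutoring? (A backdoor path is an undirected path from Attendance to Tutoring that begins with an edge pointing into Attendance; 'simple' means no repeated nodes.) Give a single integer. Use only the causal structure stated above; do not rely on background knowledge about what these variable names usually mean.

1

A backdoor path from Attendance to Tutoring is any simple undirected path whose first edge points into Attendance (i.e. leaves Attendance via a parent).
Parents of Attendance: {ParentEd}.
Enumerating:
  P1: Attendance <- ParentEd -> TestScore -> Tutoring
That exhausts the simple backdoor paths. Count: 1.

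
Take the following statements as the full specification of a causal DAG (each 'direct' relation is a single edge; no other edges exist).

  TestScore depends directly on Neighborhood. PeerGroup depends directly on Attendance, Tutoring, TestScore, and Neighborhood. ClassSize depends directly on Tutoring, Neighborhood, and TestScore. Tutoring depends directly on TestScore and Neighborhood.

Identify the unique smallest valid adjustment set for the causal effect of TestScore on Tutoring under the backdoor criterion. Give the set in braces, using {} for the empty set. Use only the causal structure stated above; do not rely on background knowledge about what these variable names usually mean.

{Neighborhood}

Variables eligible for adjustment (non-descendants of TestScore, excluding TestScore and Tutoring): {Attendance, Neighborhood}.
Backdoor paths from TestScore to Tutoring:
  P1: TestScore <- Neighborhood -> Tutoring
  P2: TestScore <- Neighborhood -> PeerGroup <- Tutoring
  P3: TestScore <- Neighborhood -> ClassSize <- Tutoring
The empty set is not sufficient: P1 (TestScore <- Neighborhood -> Tutoring) has no collider blocking it and no conditioned non-collider, so it is open.
Try {Neighborhood}:
  P1: blocked at fork node Neighborhood ∈ conditioning set.
  P2: blocked at fork node Neighborhood ∈ conditioning set.
  P3: blocked at fork node Neighborhood ∈ conditioning set.
{Neighborhood} contains no descendant of TestScore and blocks every backdoor path.
No other singleton works — e.g. {Attendance} leaves P1 open — so {Neighborhood} is the unique smallest valid adjustment set.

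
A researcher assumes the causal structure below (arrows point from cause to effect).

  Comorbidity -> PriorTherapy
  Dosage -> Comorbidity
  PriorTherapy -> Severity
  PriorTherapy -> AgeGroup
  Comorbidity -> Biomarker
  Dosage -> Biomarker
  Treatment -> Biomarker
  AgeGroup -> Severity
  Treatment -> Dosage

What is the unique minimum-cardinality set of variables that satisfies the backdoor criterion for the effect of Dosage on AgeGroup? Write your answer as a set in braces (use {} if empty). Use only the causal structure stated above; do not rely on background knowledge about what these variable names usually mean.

Variables eligible for adjustment (non-descendants of Dosage, excluding Dosage and AgeGroup): {Treatment}.
Backdoor paths from Dosage to AgeGroup:
  P1: Dosage <- Treatment -> Biomarker <- Comorbidity -> PriorTherapy -> AgeGroup
  P2: Dosage <- Treatment -> Biomarker <- Comorbidity -> PriorTherapy -> Severity <- AgeGroup
Each backdoor path contains an unconditioned collider, so every path is already blocked with the empty conditioning set:
  P1: blocked at collider Biomarker (neither it nor any descendant is in the conditioning set).
  P2: blocked at collider Biomarker (neither it nor any descendant is in the conditioning set).
The empty set is therefore the unique smallest valid set.

{}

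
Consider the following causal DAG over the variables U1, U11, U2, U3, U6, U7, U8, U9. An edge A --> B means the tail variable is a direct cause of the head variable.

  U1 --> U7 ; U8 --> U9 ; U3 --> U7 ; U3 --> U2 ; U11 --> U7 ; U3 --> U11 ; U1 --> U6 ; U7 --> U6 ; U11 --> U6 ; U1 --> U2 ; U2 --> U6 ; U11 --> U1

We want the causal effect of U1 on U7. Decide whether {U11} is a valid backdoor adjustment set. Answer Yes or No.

Yes

Backdoor paths from U1 to U7 (paths whose first edge points into U1):
  P1: U1 <- U11 <- U3 -> U2 -> U6 <- U7
  P2: U1 <- U11 <- U3 -> U7
  P3: U1 <- U11 -> U7
  P4: U1 <- U11 -> U6 <- U2 <- U3 -> U7
  P5: U1 <- U11 -> U6 <- U7
Condition 1 (no descendant of U1 in the set): holds — descendants of U1 are {U2, U6, U7}; none are in {U11}.
Condition 2 (every backdoor path blocked by {U11}):
  P1: blocked at chain node U11 ∈ conditioning set.
  P2: blocked at chain node U11 ∈ conditioning set.
  P3: blocked at fork node U11 ∈ conditioning set.
  P4: blocked at fork node U11 ∈ conditioning set.
  P5: blocked at fork node U11 ∈ conditioning set.
{U11} satisfies the backdoor criterion.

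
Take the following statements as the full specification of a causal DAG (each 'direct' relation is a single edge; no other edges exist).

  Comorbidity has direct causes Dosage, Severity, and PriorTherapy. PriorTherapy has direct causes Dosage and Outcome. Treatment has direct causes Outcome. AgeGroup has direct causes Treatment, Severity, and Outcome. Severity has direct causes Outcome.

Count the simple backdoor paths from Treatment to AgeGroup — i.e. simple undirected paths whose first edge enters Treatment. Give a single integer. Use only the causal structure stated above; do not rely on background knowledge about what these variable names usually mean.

4

A backdoor path from Treatment to AgeGroup is any simple undirected path whose first edge points into Treatment (i.e. leaves Treatment via a parent).
Parents of Treatment: {Outcome}.
Enumerating:
  P1: Treatment <- Outcome -> Severity -> AgeGroup
  P2: Treatment <- Outcome -> AgeGroup
  P3: Treatment <- Outcome -> PriorTherapy <- Dosage -> Comorbidity <- Severity -> AgeGroup
  P4: Treatment <- Outcome -> PriorTherapy -> Comorbidity <- Severity -> AgeGroup
That exhausts the simple backdoor paths. Count: 4.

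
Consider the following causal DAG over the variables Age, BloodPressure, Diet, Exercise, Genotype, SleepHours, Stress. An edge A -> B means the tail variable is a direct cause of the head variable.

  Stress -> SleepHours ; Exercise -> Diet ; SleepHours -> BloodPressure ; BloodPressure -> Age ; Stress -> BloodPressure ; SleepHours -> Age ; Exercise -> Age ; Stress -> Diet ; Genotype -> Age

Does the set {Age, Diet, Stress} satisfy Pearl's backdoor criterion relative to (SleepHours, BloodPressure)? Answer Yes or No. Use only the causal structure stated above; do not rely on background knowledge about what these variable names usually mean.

No

Backdoor paths from SleepHours to BloodPressure (paths whose first edge points into SleepHours):
  P1: SleepHours <- Stress -> Diet <- Exercise -> Age <- BloodPressure
  P2: SleepHours <- Stress -> BloodPressure
Condition 1 (no descendant of SleepHours in the set): FAILS — Age is a descendant of SleepHours.
Condition 2 (every backdoor path blocked by {Age, Diet, Stress}):
  P1: blocked at fork node Stress ∈ conditioning set.
  P2: blocked at fork node Stress ∈ conditioning set.
{Age, Diet, Stress} does not satisfy the backdoor criterion.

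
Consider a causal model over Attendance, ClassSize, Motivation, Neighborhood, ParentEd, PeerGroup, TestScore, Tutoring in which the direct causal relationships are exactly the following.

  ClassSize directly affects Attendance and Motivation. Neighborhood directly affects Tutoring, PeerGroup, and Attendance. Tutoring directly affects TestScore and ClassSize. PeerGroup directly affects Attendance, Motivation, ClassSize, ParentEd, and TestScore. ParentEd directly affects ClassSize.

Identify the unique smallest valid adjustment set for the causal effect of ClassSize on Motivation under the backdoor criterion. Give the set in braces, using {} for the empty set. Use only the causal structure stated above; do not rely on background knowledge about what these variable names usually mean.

Variables eligible for adjustment (non-descendants of ClassSize, excluding ClassSize and Motivation): {Neighborhood, ParentEd, PeerGroup, TestScore, Tutoring}.
Backdoor paths from ClassSize to Motivation:
  P1: ClassSize <- PeerGroup -> Motivation
  P2: ClassSize <- Tutoring <- Neighborhood -> PeerGroup -> Motivation
  P3: ClassSize <- Tutoring <- Neighborhood -> Attendance <- PeerGroup -> Motivation
  P4: ClassSize <- Tutoring -> TestScore <- PeerGroup -> Motivation
  P5: ClassSize <- ParentEd <- PeerGroup -> Motivation
The empty set is not sufficient: P1 (ClassSize <- PeerGroup -> Motivation) has no collider blocking it and no conditioned non-collider, so it is open.
Try {PeerGroup}:
  P1: blocked at fork node PeerGroup ∈ conditioning set.
  P2: blocked at chain node PeerGroup ∈ conditioning set.
  P3: blocked at collider Attendance (neither it nor any descendant is in the conditioning set).
  P4: blocked at collider TestScore (neither it nor any descendant is in the conditioning set).
  P5: blocked at fork node PeerGroup ∈ conditioning set.
{PeerGroup} contains no descendant of ClassSize and blocks every backdoor path.
No other singleton works — e.g. {Neighborhood} leaves P1 open — so {PeerGroup} is the unique smallest valid adjustment set.

{PeerGroup}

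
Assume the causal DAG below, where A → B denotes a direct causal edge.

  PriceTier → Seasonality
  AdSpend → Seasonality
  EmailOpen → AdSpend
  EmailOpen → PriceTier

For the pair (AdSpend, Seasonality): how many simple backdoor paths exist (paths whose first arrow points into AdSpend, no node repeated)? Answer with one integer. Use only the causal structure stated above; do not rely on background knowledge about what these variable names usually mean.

A backdoor path from AdSpend to Seasonality is any simple undirected path whose first edge points into AdSpend (i.e. leaves AdSpend via a parent).
Parents of AdSpend: {EmailOpen}.
Enumerating:
  P1: AdSpend <- EmailOpen -> PriceTier -> Seasonality
That exhausts the simple backdoor paths. Count: 1.

1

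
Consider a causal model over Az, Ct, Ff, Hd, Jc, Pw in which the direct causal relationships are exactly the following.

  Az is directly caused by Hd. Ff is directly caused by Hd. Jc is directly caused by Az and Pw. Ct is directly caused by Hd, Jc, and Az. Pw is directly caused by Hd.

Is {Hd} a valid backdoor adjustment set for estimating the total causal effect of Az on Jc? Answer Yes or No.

Backdoor paths from Az to Jc (paths whose first edge points into Az):
  P1: Az <- Hd -> Pw -> Jc
  P2: Az <- Hd -> Ct <- Jc
Condition 1 (no descendant of Az in the set): holds — descendants of Az are {Ct, Jc}; none are in {Hd}.
Condition 2 (every backdoor path blocked by {Hd}):
  P1: blocked at fork node Hd ∈ conditioning set.
  P2: blocked at fork node Hd ∈ conditioning set.
{Hd} satisfies the backdoor criterion.

Yes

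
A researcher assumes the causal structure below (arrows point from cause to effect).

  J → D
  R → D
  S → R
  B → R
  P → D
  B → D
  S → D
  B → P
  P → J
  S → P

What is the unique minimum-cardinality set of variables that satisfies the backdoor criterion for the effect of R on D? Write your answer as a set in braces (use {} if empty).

Variables eligible for adjustment (non-descendants of R, excluding R and D): {B, J, P, S}.
Backdoor paths from R to D:
  P1: R <- S -> P <- B -> D
  P2: R <- S -> P -> J -> D
  P3: R <- S -> P -> D
  P4: R <- S -> D
  P5: R <- B -> P <- S -> D
  P6: R <- B -> P -> J -> D
  P7: R <- B -> P -> D
  P8: R <- B -> D
The empty set is not sufficient: P2 (R <- S -> P -> J -> D) has no collider blocking it and no conditioned non-collider, so it is open.
Try {B, S}:
  P1: blocked at fork node S ∈ conditioning set.
  P2: blocked at fork node S ∈ conditioning set.
  P3: blocked at fork node S ∈ conditioning set.
  P4: blocked at fork node S ∈ conditioning set.
  P5: blocked at fork node B ∈ conditioning set.
  P6: blocked at fork node B ∈ conditioning set.
  P7: blocked at fork node B ∈ conditioning set.
  P8: blocked at fork node B ∈ conditioning set.
{B, S} contains no descendant of R and blocks every backdoor path.
Every element of {B, S} is needed (dropping B leaves P6 open; dropping S leaves P2 open), so no proper subset is valid.
Among all size-2 subsets of the eligible variables, only {B, S} blocks every backdoor path, so it is the unique smallest valid adjustment set.

{B, S}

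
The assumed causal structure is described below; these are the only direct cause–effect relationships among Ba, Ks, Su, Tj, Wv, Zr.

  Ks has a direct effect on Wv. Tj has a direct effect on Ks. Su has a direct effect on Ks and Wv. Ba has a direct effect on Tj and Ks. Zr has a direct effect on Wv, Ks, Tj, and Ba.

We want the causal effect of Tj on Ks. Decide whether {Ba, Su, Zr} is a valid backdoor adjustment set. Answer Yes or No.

Backdoor paths from Tj to Ks (paths whose first edge points into Tj):
  P1: Tj <- Zr -> Ba -> Ks
  P2: Tj <- Zr -> Ks
  P3: Tj <- Zr -> Wv <- Su -> Ks
  P4: Tj <- Zr -> Wv <- Ks
  P5: Tj <- Ba <- Zr -> Ks
  P6: Tj <- Ba <- Zr -> Wv <- Su -> Ks
  P7: Tj <- Ba <- Zr -> Wv <- Ks
  P8: Tj <- Ba -> Ks
Condition 1 (no descendant of Tj in the set): holds — descendants of Tj are {Ks, Wv}; none are in {Ba, Su, Zr}.
Condition 2 (every backdoor path blocked by {Ba, Su, Zr}):
  P1: blocked at fork node Zr ∈ conditioning set.
  P2: blocked at fork node Zr ∈ conditioning set.
  P3: blocked at fork node Zr ∈ conditioning set.
  P4: blocked at fork node Zr ∈ conditioning set.
  P5: blocked at chain node Ba ∈ conditioning set.
  P6: blocked at chain node Ba ∈ conditioning set.
  P7: blocked at chain node Ba ∈ conditioning set.
  P8: blocked at fork node Ba ∈ conditioning set.
{Ba, Su, Zr} satisfies the backdoor criterion.

Yes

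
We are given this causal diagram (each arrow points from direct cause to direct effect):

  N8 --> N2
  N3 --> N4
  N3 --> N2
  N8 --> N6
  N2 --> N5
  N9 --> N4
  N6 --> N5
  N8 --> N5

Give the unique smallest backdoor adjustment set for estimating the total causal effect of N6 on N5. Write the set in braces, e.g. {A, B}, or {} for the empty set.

{N8}

Variables eligible for adjustment (non-descendants of N6, excluding N6 and N5): {N2, N3, N4, N8, N9}.
Backdoor paths from N6 to N5:
  P1: N6 <- N8 -> N2 -> N5
  P2: N6 <- N8 -> N5
The empty set is not sufficient: P1 (N6 <- N8 -> N2 -> N5) has no collider blocking it and no conditioned non-collider, so it is open.
Try {N8}:
  P1: blocked at fork node N8 ∈ conditioning set.
  P2: blocked at fork node N8 ∈ conditioning set.
{N8} contains no descendant of N6 and blocks every backdoor path.
No other singleton works — e.g. {N9} leaves P1 open — so {N8} is the unique smallest valid adjustment set.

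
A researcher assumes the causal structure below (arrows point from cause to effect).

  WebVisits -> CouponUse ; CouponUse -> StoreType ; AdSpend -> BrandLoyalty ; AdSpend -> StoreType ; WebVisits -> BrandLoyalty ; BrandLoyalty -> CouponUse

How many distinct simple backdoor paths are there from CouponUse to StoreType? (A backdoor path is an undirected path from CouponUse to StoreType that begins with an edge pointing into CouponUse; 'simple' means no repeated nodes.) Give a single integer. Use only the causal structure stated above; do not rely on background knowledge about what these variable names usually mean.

A backdoor path from CouponUse to StoreType is any simple undirected path whose first edge points into CouponUse (i.e. leaves CouponUse via a parent).
Parents of CouponUse: {BrandLoyalty, WebVisits}.
Enumerating:
  P1: CouponUse <- WebVisits -> BrandLoyalty <- AdSpend -> StoreType
  P2: CouponUse <- BrandLoyalty <- AdSpend -> StoreType
That exhausts the simple backdoor paths. Count: 2.

2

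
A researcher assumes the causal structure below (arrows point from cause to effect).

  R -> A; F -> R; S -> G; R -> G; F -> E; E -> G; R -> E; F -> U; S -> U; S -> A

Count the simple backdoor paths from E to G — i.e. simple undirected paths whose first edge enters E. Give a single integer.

A backdoor path from E to G is any simple undirected path whose first edge points into E (i.e. leaves E via a parent).
Parents of E: {F, R}.
Enumerating:
  P1: E <- F -> R -> A <- S -> G
  P2: E <- F -> R -> G
  P3: E <- F -> U <- S -> A <- R -> G
  P4: E <- F -> U <- S -> G
  P5: E <- R <- F -> U <- S -> G
  P6: E <- R -> A <- S -> G
  P7: E <- R -> G
That exhausts the simple backdoor paths. Count: 7.

7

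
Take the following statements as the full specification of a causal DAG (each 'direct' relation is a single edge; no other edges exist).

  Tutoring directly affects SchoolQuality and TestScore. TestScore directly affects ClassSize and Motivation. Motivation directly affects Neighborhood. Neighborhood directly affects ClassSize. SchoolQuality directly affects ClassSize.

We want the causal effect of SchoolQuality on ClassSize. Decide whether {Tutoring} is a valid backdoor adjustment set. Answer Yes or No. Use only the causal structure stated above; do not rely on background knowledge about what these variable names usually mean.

Backdoor paths from SchoolQuality to ClassSize (paths whose first edge points into SchoolQuality):
  P1: SchoolQuality <- Tutoring -> TestScore -> Motivation -> Neighborhood -> ClassSize
  P2: SchoolQuality <- Tutoring -> TestScore -> ClassSize
Condition 1 (no descendant of SchoolQuality in the set): holds — descendants of SchoolQuality are {ClassSize}; none are in {Tutoring}.
Condition 2 (every backdoor path blocked by {Tutoring}):
  P1: blocked at fork node Tutoring ∈ conditioning set.
  P2: blocked at fork node Tutoring ∈ conditioning set.
{Tutoring} satisfies the backdoor criterion.

Yes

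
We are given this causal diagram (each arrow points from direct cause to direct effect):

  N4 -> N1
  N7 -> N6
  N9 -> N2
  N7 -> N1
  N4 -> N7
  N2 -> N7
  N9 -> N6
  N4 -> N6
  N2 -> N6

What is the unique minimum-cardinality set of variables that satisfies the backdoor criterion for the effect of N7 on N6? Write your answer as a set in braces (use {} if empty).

Variables eligible for adjustment (non-descendants of N7, excluding N7 and N6): {N2, N4, N9}.
Backdoor paths from N7 to N6:
  P1: N7 <- N4 -> N6
  P2: N7 <- N2 <- N9 -> N6
  P3: N7 <- N2 -> N6
The empty set is not sufficient: P1 (N7 <- N4 -> N6) has no collider blocking it and no conditioned non-collider, so it is open.
Try {N2, N4}:
  P1: blocked at fork node N4 ∈ conditioning set.
  P2: blocked at chain node N2 ∈ conditioning set.
  P3: blocked at fork node N2 ∈ conditioning set.
{N2, N4} contains no descendant of N7 and blocks every backdoor path.
Every element of {N2, N4} is needed (dropping N2 leaves P2 open; dropping N4 leaves P1 open), so no proper subset is valid.
Among all size-2 subsets of the eligible variables, only {N2, N4} blocks every backdoor path, so it is the unique smallest valid adjustment set.

{N2, N4}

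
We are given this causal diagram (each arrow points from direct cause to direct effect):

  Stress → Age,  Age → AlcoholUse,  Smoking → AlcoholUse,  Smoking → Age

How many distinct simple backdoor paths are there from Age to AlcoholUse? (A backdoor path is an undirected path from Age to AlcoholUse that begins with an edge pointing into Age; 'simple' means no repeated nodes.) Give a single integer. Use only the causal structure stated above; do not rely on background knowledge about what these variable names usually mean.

1

A backdoor path from Age to AlcoholUse is any simple undirected path whose first edge points into Age (i.e. leaves Age via a parent).
Parents of Age: {Smoking, Stress}.
Enumerating:
  P1: Age <- Smoking -> AlcoholUse
That exhausts the simple backdoor paths. Count: 1.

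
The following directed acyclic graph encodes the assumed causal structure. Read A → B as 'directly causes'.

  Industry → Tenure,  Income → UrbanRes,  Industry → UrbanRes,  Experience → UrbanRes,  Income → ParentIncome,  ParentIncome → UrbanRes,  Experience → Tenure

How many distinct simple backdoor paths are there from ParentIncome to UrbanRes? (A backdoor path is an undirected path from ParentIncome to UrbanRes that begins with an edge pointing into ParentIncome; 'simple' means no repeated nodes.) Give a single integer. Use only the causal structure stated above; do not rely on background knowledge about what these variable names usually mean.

A backdoor path from ParentIncome to UrbanRes is any simple undirected path whose first edge points into ParentIncome (i.e. leaves ParentIncome via a parent).
Parents of ParentIncome: {Income}.
Enumerating:
  P1: ParentIncome <- Income -> UrbanRes
That exhausts the simple backdoor paths. Count: 1.

1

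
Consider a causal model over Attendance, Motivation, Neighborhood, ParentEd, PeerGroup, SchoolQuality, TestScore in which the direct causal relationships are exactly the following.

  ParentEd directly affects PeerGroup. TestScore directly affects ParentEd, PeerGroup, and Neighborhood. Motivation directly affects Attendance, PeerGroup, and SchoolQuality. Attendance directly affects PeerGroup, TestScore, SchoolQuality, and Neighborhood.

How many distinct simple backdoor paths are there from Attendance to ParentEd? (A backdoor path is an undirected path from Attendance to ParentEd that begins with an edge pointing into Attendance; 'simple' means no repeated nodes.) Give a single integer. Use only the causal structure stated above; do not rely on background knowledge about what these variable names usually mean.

A backdoor path from Attendance to ParentEd is any simple undirected path whose first edge points into Attendance (i.e. leaves Attendance via a parent).
Parents of Attendance: {Motivation}.
Enumerating:
  P1: Attendance <- Motivation -> PeerGroup <- TestScore -> ParentEd
  P2: Attendance <- Motivation -> PeerGroup <- ParentEd
That exhausts the simple backdoor paths. Count: 2.

2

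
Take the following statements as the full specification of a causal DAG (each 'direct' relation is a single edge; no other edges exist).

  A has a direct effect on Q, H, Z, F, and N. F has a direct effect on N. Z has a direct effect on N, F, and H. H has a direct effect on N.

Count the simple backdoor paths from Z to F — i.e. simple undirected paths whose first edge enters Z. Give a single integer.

3

A backdoor path from Z to F is any simple undirected path whose first edge points into Z (i.e. leaves Z via a parent).
Parents of Z: {A}.
Enumerating:
  P1: Z <- A -> H -> N <- F
  P2: Z <- A -> F
  P3: Z <- A -> N <- F
That exhausts the simple backdoor paths. Count: 3.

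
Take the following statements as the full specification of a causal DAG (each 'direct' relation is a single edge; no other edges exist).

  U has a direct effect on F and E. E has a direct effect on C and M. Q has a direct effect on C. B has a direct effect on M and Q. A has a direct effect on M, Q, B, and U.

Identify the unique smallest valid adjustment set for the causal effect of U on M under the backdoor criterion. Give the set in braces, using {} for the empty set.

Variables eligible for adjustment (non-descendants of U, excluding U and M): {A, B, Q}.
Backdoor paths from U to M:
  P1: U <- A -> B -> Q -> C <- E -> M
  P2: U <- A -> B -> M
  P3: U <- A -> Q <- B -> M
  P4: U <- A -> Q -> C <- E -> M
  P5: U <- A -> M
The empty set is not sufficient: P2 (U <- A -> B -> M) has no collider blocking it and no conditioned non-collider, so it is open.
Try {A}:
  P1: blocked at fork node A ∈ conditioning set.
  P2: blocked at fork node A ∈ conditioning set.
  P3: blocked at fork node A ∈ conditioning set.
  P4: blocked at fork node A ∈ conditioning set.
  P5: blocked at fork node A ∈ conditioning set.
{A} contains no descendant of U and blocks every backdoor path.
No other singleton works — e.g. {B} leaves P5 open — so {A} is the unique smallest valid adjustment set.

{A}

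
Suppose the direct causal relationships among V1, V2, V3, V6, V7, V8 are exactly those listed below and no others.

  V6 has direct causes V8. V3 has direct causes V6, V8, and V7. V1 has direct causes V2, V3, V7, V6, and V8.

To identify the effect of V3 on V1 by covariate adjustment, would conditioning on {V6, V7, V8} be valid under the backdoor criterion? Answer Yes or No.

Yes

Backdoor paths from V3 to V1 (paths whose first edge points into V3):
  P1: V3 <- V8 -> V6 -> V1
  P2: V3 <- V8 -> V1
  P3: V3 <- V6 <- V8 -> V1
  P4: V3 <- V6 -> V1
  P5: V3 <- V7 -> V1
Condition 1 (no descendant of V3 in the set): holds — descendants of V3 are {V1}; none are in {V6, V7, V8}.
Condition 2 (every backdoor path blocked by {V6, V7, V8}):
  P1: blocked at fork node V8 ∈ conditioning set.
  P2: blocked at fork node V8 ∈ conditioning set.
  P3: blocked at chain node V6 ∈ conditioning set.
  P4: blocked at fork node V6 ∈ conditioning set.
  P5: blocked at fork node V7 ∈ conditioning set.
{V6, V7, V8} satisfies the backdoor criterion.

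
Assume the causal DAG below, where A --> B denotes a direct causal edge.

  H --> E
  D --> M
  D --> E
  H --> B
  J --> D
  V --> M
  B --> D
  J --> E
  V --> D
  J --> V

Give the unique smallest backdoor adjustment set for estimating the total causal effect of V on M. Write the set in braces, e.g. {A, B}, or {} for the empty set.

Variables eligible for adjustment (non-descendants of V, excluding V and M): {B, H, J}.
Backdoor paths from V to M:
  P1: V <- J -> D -> M
  P2: V <- J -> E <- H -> B -> D -> M
  P3: V <- J -> E <- D -> M
The empty set is not sufficient: P1 (V <- J -> D -> M) has no collider blocking it and no conditioned non-collider, so it is open.
Try {J}:
  P1: blocked at fork node J ∈ conditioning set.
  P2: blocked at fork node J ∈ conditioning set.
  P3: blocked at fork node J ∈ conditioning set.
{J} contains no descendant of V and blocks every backdoor path.
No other singleton works — e.g. {H} leaves P1 open — so {J} is the unique smallest valid adjustment set.

{J}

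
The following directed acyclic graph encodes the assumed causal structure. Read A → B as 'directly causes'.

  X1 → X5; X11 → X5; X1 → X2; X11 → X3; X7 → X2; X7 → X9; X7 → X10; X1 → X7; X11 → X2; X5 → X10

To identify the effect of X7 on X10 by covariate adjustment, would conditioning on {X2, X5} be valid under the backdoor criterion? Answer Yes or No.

No

Backdoor paths from X7 to X10 (paths whose first edge points into X7):
  P1: X7 <- X1 -> X5 -> X10
  P2: X7 <- X1 -> X2 <- X11 -> X5 -> X10
Condition 1 (no descendant of X7 in the set): FAILS — X2 is a descendant of X7.
Condition 2 (every backdoor path blocked by {X2, X5}):
  P1: blocked at chain node X5 ∈ conditioning set.
  P2: blocked at chain node X5 ∈ conditioning set.
{X2, X5} does not satisfy the backdoor criterion.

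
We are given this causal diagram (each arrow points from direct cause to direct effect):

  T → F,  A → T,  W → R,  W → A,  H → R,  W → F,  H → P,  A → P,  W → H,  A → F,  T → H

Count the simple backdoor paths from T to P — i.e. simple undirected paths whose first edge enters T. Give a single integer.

A backdoor path from T to P is any simple undirected path whose first edge points into T (i.e. leaves T via a parent).
Parents of T: {A}.
Enumerating:
  P1: T <- A <- W -> H -> P
  P2: T <- A <- W -> R <- H -> P
  P3: T <- A -> F <- W -> H -> P
  P4: T <- A -> F <- W -> R <- H -> P
  P5: T <- A -> P
That exhausts the simple backdoor paths. Count: 5.

5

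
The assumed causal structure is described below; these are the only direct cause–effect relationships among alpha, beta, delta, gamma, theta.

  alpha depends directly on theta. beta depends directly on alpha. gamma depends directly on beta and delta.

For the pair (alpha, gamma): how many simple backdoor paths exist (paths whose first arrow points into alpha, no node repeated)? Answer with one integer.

A backdoor path from alpha to gamma is any simple undirected path whose first edge points into alpha (i.e. leaves alpha via a parent).
Parents of alpha: {theta}.
No simple path from any parent of alpha reaches gamma without revisiting alpha, so there are no backdoor paths.

0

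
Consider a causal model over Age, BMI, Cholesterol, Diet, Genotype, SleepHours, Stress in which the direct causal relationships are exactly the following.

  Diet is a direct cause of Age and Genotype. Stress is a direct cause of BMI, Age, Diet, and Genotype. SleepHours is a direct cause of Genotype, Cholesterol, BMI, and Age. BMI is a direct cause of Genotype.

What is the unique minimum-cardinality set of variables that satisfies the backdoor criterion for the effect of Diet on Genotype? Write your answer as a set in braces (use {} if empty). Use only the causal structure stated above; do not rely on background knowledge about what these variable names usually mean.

Variables eligible for adjustment (non-descendants of Diet, excluding Diet and Genotype): {BMI, Cholesterol, SleepHours, Stress}.
Backdoor paths from Diet to Genotype:
  P1: Diet <- Stress -> Age <- SleepHours -> BMI -> Genotype
  P2: Diet <- Stress -> Age <- SleepHours -> Genotype
  P3: Diet <- Stress -> BMI <- SleepHours -> Genotype
  P4: Diet <- Stress -> BMI -> Genotype
  P5: Diet <- Stress -> Genotype
The empty set is not sufficient: P4 (Diet <- Stress -> BMI -> Genotype) has no collider blocking it and no conditioned non-collider, so it is open.
Try {Stress}:
  P1: blocked at fork node Stress ∈ conditioning set.
  P2: blocked at fork node Stress ∈ conditioning set.
  P3: blocked at fork node Stress ∈ conditioning set.
  P4: blocked at fork node Stress ∈ conditioning set.
  P5: blocked at fork node Stress ∈ conditioning set.
{Stress} contains no descendant of Diet and blocks every backdoor path.
No other singleton works — e.g. {SleepHours} leaves P4 open — so {Stress} is the unique smallest valid adjustment set.

{Stress}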